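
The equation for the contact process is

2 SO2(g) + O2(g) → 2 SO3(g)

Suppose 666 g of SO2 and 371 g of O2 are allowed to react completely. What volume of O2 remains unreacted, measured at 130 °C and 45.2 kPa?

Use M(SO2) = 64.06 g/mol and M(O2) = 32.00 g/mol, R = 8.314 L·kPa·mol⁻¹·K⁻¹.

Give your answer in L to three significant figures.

n(SO2) = 666 / 64.06 = 10.40 mol
n(O2) = 371 / 32.00 = 11.59 mol
For 10.40 mol SO2, stoichiometry requires (1/2) × 10.40 = 5.200 mol O2; 11.59 mol is available, so SO2 is limiting.
n(O2) consumed = (1/2) × 10.40 = 5.200 mol; remaining = 11.59 − 5.200 = 6.390 mol
V(O2) = nRT/P = 6.390 × 8.314 × 403.15 / 45.2 = 473.8 L

474 L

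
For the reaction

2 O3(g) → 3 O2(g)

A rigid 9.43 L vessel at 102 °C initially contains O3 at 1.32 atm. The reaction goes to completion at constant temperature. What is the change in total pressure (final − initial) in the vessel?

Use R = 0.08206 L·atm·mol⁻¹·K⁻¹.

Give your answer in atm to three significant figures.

0.660 atm

At constant T and V, P ∝ n(gas): 2 mol gas → 3 mol gas.
P_final = (3/2) × 1.32 = 1.980 atm; ΔP = 1.980 − 1.32 = 0.6600 atm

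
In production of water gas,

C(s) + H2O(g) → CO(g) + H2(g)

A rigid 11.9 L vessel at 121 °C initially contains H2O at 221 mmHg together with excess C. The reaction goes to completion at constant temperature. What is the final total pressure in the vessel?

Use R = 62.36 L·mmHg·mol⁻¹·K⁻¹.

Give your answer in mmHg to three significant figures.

At constant T and V, P ∝ n(gas): 1 mol gas → 2 mol gas.
P_final = (2/1) × 221 = 442.0 mmHg

442 mmHg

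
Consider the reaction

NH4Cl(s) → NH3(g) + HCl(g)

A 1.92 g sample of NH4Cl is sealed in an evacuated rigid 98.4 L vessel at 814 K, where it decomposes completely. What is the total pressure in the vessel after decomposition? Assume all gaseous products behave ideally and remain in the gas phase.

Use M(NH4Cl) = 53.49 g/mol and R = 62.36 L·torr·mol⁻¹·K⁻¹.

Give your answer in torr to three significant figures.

n(NH4Cl) = 1.92 / 53.49 = 0.03589 mol
n(gas produced) = (2/1) × 0.03589 = 0.07178 mol
P = nRT/V = 0.07178 × 62.36 × 814 / 98.4 = 37.03 torr

37.0 torr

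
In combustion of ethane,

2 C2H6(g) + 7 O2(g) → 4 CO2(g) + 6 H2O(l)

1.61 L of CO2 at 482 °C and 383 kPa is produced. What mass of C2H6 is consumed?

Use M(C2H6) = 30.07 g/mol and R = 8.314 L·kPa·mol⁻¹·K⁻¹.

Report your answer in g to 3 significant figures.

1.48 g

n(CO2) = PV/RT = (383 × 1.61) / (8.314 × 755.15) = 0.09822 mol
n(C2H6) = (2/4) × 0.09822 = 0.04911 mol
m(C2H6) = 0.04911 × 30.07 = 1.477 g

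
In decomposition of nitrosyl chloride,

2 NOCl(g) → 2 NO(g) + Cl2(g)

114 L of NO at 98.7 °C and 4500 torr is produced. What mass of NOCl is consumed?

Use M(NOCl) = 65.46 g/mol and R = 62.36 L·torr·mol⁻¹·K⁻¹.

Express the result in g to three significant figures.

n(NO) = PV/RT = (4500 × 114) / (62.36 × 371.85) = 22.12 mol
n(NOCl) = (2/2) × 22.12 = 22.12 mol
m(NOCl) = 22.12 × 65.46 = 1448 g

1450 g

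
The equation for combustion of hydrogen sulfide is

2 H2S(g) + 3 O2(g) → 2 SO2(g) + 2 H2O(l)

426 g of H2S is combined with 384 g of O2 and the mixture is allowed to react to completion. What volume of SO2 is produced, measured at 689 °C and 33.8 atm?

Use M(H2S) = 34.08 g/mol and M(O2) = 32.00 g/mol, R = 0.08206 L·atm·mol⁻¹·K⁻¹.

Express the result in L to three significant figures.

n(H2S) = 426 / 34.08 = 12.50 mol
n(O2) = 384 / 32.00 = 12.00 mol
For 12.50 mol H2S, stoichiometry requires (3/2) × 12.50 = 18.75 mol O2; 12.00 mol is available, so O2 is limiting.
n(SO2) = (2/3) × 12.00 = 8.000 mol
V(SO2) = nRT/P = 8.000 × 0.08206 × 962.15 / 33.8 = 18.69 L

18.7 L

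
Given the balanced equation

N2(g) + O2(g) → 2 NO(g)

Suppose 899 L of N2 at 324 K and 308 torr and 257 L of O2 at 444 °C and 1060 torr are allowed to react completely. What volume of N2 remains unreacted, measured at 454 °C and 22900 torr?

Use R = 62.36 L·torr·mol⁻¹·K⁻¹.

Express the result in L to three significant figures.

n(N2) = PV/RT = (308 × 899) / (62.36 × 324) = 13.70 mol
n(O2) = PV/RT = (1060 × 257) / (62.36 × 717.15) = 6.091 mol
For 13.70 mol N2, stoichiometry requires (1/1) × 13.70 = 13.70 mol O2; 6.091 mol is available, so O2 is limiting.
n(N2) consumed = (1/1) × 6.091 = 6.091 mol; remaining = 13.70 − 6.091 = 7.609 mol
V(N2) = nRT/P = 7.609 × 62.36 × 727.15 / 22900 = 15.07 L

15.1 L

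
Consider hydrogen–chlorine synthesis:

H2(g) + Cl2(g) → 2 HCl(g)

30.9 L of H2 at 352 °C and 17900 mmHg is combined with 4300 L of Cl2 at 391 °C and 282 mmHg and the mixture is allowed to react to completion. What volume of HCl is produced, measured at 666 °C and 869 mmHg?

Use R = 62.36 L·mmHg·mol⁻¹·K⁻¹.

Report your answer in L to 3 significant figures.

n(H2) = PV/RT = (17900 × 30.9) / (62.36 × 625.15) = 14.19 mol
n(Cl2) = PV/RT = (282 × 4300) / (62.36 × 664.15) = 29.28 mol
For 14.19 mol H2, stoichiometry requires (1/1) × 14.19 = 14.19 mol Cl2; 29.28 mol is available, so H2 is limiting.
n(HCl) = (2/1) × 14.19 = 28.38 mol
V(HCl) = nRT/P = 28.38 × 62.36 × 939.15 / 869 = 1913 L

1910 L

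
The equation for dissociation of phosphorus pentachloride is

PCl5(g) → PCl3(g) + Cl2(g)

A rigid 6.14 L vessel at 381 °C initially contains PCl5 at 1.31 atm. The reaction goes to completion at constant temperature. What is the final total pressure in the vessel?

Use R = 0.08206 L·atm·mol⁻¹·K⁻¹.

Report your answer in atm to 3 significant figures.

Since T and V are fixed, P_final/P_initial = n_final/n_initial = 2/1.
P_final = (2/1) × 1.31 = 2.620 atm

2.62 atm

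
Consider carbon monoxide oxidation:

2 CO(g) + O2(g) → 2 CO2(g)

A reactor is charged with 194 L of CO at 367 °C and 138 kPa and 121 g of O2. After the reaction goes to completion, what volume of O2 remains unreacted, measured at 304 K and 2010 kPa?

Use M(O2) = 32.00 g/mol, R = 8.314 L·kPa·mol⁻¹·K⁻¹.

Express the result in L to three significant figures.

n(CO) = PV/RT = (138 × 194) / (8.314 × 640.15) = 5.030 mol
n(O2) = 121 / 32.00 = 3.781 mol
For 5.030 mol CO, stoichiometry requires (1/2) × 5.030 = 2.515 mol O2; 3.781 mol is available, so CO is limiting.
n(O2) consumed = (1/2) × 5.030 = 2.515 mol; remaining = 3.781 − 2.515 = 1.266 mol
V(O2) = nRT/P = 1.266 × 8.314 × 304 / 2010 = 1.592 L

1.59 L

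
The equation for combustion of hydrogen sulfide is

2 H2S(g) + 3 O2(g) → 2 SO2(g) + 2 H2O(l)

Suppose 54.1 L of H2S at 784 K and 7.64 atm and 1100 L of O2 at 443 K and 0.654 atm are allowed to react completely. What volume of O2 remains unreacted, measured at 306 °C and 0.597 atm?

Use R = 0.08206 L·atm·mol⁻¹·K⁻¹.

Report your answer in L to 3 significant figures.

808 L

n(H2S) = PV/RT = (7.64 × 54.1) / (0.08206 × 784) = 6.425 mol
n(O2) = PV/RT = (0.654 × 1100) / (0.08206 × 443) = 19.79 mol
For 6.425 mol H2S, stoichiometry requires (3/2) × 6.425 = 9.637 mol O2; 19.79 mol is available, so H2S is limiting.
n(O2) consumed = (3/2) × 6.425 = 9.637 mol; remaining = 19.79 − 9.637 = 10.15 mol
V(O2) = nRT/P = 10.15 × 0.08206 × 579.15 / 0.597 = 808.0 L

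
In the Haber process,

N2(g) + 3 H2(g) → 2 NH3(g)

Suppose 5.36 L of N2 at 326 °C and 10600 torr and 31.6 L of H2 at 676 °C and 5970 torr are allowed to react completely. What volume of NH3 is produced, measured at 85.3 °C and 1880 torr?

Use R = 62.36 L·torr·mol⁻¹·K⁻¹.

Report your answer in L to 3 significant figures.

n(N2) = PV/RT = (10600 × 5.36) / (62.36 × 599.15) = 1.521 mol
n(H2) = PV/RT = (5970 × 31.6) / (62.36 × 949.15) = 3.187 mol
For 1.521 mol N2, stoichiometry requires (3/1) × 1.521 = 4.563 mol H2; 3.187 mol is available, so H2 is limiting.
n(NH3) = (2/3) × 3.187 = 2.125 mol
V(NH3) = nRT/P = 2.125 × 62.36 × 358.45 / 1880 = 25.27 L

25.3 L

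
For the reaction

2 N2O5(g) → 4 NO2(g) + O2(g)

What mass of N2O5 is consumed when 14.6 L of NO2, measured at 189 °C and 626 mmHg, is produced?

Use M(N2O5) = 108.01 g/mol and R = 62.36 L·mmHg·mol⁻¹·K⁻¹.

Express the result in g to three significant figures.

n(NO2) = PV/RT = (626 × 14.6) / (62.36 × 462.15) = 0.3171 mol
n(N2O5) = (2/4) × 0.3171 = 0.1585 mol
m(N2O5) = 0.1585 × 108.01 = 17.12 g

17.1 g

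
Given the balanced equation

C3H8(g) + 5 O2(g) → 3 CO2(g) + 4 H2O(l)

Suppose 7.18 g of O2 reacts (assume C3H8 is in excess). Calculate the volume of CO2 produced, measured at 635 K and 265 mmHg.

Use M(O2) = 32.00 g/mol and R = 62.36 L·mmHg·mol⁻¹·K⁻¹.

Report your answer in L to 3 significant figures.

20.1 L

n(O2) = 7.180 / 32.00 = 0.2244 mol
n(CO2) = (3/5) × 0.2244 = 0.1346 mol
V = nRT/P = 0.1346 × 62.36 × 635 / 265 = 20.11 L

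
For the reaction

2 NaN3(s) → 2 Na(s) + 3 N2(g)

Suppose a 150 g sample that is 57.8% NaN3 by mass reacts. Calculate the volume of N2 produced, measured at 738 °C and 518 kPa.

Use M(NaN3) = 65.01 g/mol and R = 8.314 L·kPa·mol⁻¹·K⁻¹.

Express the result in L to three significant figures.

mass of NaN3 = 150 × 57.8/100 = 86.70 g
n(NaN3) = 86.70 / 65.01 = 1.334 mol
n(N2) = (3/2) × 1.334 = 2.001 mol
V = nRT/P = 2.001 × 8.314 × 1011.15 / 518 = 32.47 L

32.5 L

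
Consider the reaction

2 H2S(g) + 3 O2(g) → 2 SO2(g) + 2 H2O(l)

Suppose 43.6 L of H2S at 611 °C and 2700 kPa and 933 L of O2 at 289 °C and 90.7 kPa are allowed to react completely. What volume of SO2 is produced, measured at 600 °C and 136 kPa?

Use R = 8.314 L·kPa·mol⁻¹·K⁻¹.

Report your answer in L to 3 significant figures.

n(H2S) = PV/RT = (2700 × 43.6) / (8.314 × 884.15) = 16.01 mol
n(O2) = PV/RT = (90.7 × 933) / (8.314 × 562.15) = 18.11 mol
For 16.01 mol H2S, stoichiometry requires (3/2) × 16.01 = 24.02 mol O2; 18.11 mol is available, so O2 is limiting.
n(SO2) = (2/3) × 18.11 = 12.07 mol
V(SO2) = nRT/P = 12.07 × 8.314 × 873.15 / 136 = 644.3 L

644 L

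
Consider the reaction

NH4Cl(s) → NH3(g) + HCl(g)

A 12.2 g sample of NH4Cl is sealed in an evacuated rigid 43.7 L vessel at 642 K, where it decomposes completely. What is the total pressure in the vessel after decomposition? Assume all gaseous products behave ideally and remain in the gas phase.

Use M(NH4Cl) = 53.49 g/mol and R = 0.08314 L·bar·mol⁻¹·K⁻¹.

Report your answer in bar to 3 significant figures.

0.557 bar

n(NH4Cl) = 12.2 / 53.49 = 0.2281 mol
n(gas produced) = (2/1) × 0.2281 = 0.4562 mol
P = nRT/V = 0.4562 × 0.08314 × 642 / 43.7 = 0.5572 bar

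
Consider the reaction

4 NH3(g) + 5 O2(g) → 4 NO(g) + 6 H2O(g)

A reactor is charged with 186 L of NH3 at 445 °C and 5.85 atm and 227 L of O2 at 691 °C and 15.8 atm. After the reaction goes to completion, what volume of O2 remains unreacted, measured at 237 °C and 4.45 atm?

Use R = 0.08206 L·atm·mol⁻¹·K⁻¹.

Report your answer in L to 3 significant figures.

209 L

n(NH3) = PV/RT = (5.85 × 186) / (0.08206 × 718.15) = 18.46 mol
n(O2) = PV/RT = (15.8 × 227) / (0.08206 × 964.15) = 45.33 mol
For 18.46 mol NH3, stoichiometry requires (5/4) × 18.46 = 23.08 mol O2; 45.33 mol is available, so NH3 is limiting.
n(O2) consumed = (5/4) × 18.46 = 23.08 mol; remaining = 45.33 − 23.08 = 22.25 mol
V(O2) = nRT/P = 22.25 × 0.08206 × 510.15 / 4.45 = 209.3 L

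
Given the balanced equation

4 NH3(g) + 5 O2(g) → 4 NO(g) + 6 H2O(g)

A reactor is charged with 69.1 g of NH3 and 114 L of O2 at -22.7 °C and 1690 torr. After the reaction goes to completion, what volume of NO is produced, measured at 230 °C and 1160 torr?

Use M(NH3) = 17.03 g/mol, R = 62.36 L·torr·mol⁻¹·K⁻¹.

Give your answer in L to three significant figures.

110 L

n(NH3) = 69.1 / 17.03 = 4.058 mol
n(O2) = PV/RT = (1690 × 114) / (62.36 × 250.45) = 12.34 mol
For 4.058 mol NH3, stoichiometry requires (5/4) × 4.058 = 5.072 mol O2; 12.34 mol is available, so NH3 is limiting.
n(NO) = (4/4) × 4.058 = 4.058 mol
V(NO) = nRT/P = 4.058 × 62.36 × 503.15 / 1160 = 109.8 L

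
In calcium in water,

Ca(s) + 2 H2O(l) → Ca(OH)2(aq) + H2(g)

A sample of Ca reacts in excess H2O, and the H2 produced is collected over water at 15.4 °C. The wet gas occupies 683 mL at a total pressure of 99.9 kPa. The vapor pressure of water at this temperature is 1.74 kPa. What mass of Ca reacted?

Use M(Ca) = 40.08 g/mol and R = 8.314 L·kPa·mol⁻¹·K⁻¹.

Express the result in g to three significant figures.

1.12 g

P(H2) = 99.9 − 1.74 = 98.16 kPa
n(H2) = PV/RT = (98.16 × 0.6830) / (8.314 × 288.55) = 0.02795 mol
n(Ca) = (1/1) × 0.02795 = 0.02795 mol
m(Ca) = 0.02795 × 40.08 = 1.120 g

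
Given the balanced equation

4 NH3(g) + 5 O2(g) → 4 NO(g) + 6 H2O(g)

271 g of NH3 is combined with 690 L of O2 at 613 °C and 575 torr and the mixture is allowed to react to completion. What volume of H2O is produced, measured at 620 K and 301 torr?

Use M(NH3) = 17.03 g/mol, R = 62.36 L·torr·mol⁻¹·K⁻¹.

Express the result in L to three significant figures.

1110 L

n(NH3) = 271 / 17.03 = 15.91 mol
n(O2) = PV/RT = (575 × 690) / (62.36 × 886.15) = 7.180 mol
For 15.91 mol NH3, stoichiometry requires (5/4) × 15.91 = 19.89 mol O2; 7.180 mol is available, so O2 is limiting.
n(H2O) = (6/5) × 7.180 = 8.616 mol
V(H2O) = nRT/P = 8.616 × 62.36 × 620 / 301 = 1107 L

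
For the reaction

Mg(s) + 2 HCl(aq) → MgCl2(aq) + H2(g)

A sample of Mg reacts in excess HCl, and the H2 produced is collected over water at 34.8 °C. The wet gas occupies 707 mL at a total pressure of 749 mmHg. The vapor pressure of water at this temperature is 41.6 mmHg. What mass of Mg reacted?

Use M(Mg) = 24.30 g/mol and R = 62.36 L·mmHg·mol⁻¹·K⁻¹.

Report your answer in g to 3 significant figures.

0.633 g

P(H2) = 749 − 41.6 = 707.4 mmHg
n(H2) = PV/RT = (707.4 × 0.7070) / (62.36 × 307.95) = 0.02604 mol
n(Mg) = (1/1) × 0.02604 = 0.02604 mol
m(Mg) = 0.02604 × 24.30 = 0.6328 g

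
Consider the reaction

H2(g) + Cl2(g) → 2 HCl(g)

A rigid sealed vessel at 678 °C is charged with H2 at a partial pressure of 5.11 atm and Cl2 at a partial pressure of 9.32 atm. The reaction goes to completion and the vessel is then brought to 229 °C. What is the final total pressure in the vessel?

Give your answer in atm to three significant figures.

7.62 atm

With V and T fixed, P_i ∝ n_i, so the mole ratios apply directly to partial pressures at 678 °C.
P(Cl2) required for 5.11 atm of H2 = (1/1) × 5.11 = 5.110 atm; available 9.32 atm, so H2 is limiting.
P(Cl2) remaining = 9.32 − (1/1) × 5.11 = 4.210 atm
P(gaseous products) = (2)/1 × 5.11 = 10.22 atm
P_total at 678 °C = 4.210 + 10.22 = 14.43 atm
Scaling to 229 °C: P = 14.43 × 502.15/951.15 = 7.618 atm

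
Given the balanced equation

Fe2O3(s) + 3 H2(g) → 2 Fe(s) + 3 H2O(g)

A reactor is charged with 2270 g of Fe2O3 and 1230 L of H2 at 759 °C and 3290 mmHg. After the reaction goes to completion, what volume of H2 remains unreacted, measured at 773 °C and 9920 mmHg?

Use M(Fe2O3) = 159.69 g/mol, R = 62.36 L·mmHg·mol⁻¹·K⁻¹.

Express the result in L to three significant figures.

n(Fe2O3) = 2270 / 159.69 = 14.22 mol
n(H2) = PV/RT = (3290 × 1230) / (62.36 × 1032.15) = 62.87 mol
For 14.22 mol Fe2O3, stoichiometry requires (3/1) × 14.22 = 42.66 mol H2; 62.87 mol is available, so Fe2O3 is limiting.
n(H2) consumed = (3/1) × 14.22 = 42.66 mol; remaining = 62.87 − 42.66 = 20.21 mol
V(H2) = nRT/P = 20.21 × 62.36 × 1046.15 / 9920 = 132.9 L

133 L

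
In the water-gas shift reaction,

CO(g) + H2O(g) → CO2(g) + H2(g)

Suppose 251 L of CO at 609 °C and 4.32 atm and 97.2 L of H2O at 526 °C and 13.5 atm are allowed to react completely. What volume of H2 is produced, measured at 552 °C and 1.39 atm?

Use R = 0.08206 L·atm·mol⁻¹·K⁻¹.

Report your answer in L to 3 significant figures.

n(CO) = PV/RT = (4.32 × 251) / (0.08206 × 882.15) = 14.98 mol
n(H2O) = PV/RT = (13.5 × 97.2) / (0.08206 × 799.15) = 20.01 mol
For 14.98 mol CO, stoichiometry requires (1/1) × 14.98 = 14.98 mol H2O; 20.01 mol is available, so CO is limiting.
n(H2) = (1/1) × 14.98 = 14.98 mol
V(H2) = nRT/P = 14.98 × 0.08206 × 825.15 / 1.39 = 729.7 L

730 L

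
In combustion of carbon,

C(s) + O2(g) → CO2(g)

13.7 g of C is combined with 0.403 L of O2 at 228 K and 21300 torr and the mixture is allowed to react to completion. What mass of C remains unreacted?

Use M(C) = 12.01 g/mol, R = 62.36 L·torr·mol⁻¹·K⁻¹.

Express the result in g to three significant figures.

n(C) = 13.7 / 12.01 = 1.141 mol
n(O2) = PV/RT = (21300 × 0.403) / (62.36 × 228) = 0.6037 mol
For 1.141 mol C, stoichiometry requires (1/1) × 1.141 = 1.141 mol O2; 0.6037 mol is available, so O2 is limiting.
n(C) consumed = (1/1) × 0.6037 = 0.6037 mol; remaining = 1.141 − 0.6037 = 0.5373 mol
m(C) = 0.5373 × 12.01 = 6.453 g

6.45 g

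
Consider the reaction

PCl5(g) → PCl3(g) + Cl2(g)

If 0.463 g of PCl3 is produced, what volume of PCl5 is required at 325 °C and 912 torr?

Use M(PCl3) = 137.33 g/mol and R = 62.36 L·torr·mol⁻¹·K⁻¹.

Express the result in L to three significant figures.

n(PCl3) = 0.4630 / 137.33 = 0.003371 mol
n(PCl5) = (1/1) × 0.003371 = 0.003371 mol
V = nRT/P = 0.003371 × 62.36 × 598.15 / 912 = 0.1379 L

0.138 L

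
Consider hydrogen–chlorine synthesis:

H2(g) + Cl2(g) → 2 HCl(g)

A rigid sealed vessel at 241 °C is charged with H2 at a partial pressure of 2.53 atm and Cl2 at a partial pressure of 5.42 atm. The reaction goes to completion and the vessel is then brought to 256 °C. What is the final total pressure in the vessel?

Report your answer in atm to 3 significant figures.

8.18 atm

Because the vessel is rigid and T is held at 241 °C, work the stoichiometry in partial pressures (P_i = n_iRT/V).
P(Cl2) required for 2.53 atm of H2 = (1/1) × 2.53 = 2.530 atm; available 5.42 atm, so H2 is limiting.
P(Cl2) remaining = 5.42 − (1/1) × 2.53 = 2.890 atm
P(gaseous products) = (2)/1 × 2.53 = 5.060 atm
P_total at 241 °C = 2.890 + 5.060 = 7.950 atm
Scaling to 256 °C: P = 7.950 × 529.15/514.15 = 8.182 atm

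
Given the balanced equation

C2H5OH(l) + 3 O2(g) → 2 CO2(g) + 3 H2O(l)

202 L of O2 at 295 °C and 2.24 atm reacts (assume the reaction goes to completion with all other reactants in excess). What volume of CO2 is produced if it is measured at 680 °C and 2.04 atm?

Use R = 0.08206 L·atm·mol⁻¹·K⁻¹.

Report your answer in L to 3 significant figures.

n(O2) = PV/RT = (2.24 × 202) / (0.08206 × 568.15) = 9.705 mol
n(CO2) = (2/3) × 9.705 = 6.470 mol
V = nRT/P = 6.470 × 0.08206 × 953.15 / 2.04 = 248.1 L

248 L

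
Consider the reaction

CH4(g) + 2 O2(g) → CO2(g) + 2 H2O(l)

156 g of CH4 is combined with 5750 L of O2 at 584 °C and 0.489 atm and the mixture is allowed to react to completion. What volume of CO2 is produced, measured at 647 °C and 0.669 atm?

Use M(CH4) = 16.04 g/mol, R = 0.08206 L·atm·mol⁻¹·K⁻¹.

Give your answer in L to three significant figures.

n(CH4) = 156 / 16.04 = 9.726 mol
n(O2) = PV/RT = (0.489 × 5750) / (0.08206 × 857.15) = 39.97 mol
For 9.726 mol CH4, stoichiometry requires (2/1) × 9.726 = 19.45 mol O2; 39.97 mol is available, so CH4 is limiting.
n(CO2) = (1/1) × 9.726 = 9.726 mol
V(CO2) = nRT/P = 9.726 × 0.08206 × 920.15 / 0.669 = 1098 L

1100 L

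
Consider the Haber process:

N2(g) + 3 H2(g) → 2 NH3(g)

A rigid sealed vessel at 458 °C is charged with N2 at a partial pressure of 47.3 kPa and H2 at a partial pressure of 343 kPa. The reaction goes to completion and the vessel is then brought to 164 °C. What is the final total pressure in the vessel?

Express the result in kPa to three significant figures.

177 kPa

At constant V, partial pressures at 458 °C are proportional to moles, so apply stoichiometry directly to pressures.
P(H2) required for 47.3 kPa of N2 = (3/1) × 47.3 = 141.9 kPa; available 343 kPa, so N2 is limiting.
P(H2) remaining = 343 − (3/1) × 47.3 = 201.1 kPa
P(gaseous products) = (2)/1 × 47.3 = 94.60 kPa
P_total at 458 °C = 201.1 + 94.60 = 295.7 kPa
Scaling to 164 °C: P = 295.7 × 437.15/731.15 = 176.8 kPa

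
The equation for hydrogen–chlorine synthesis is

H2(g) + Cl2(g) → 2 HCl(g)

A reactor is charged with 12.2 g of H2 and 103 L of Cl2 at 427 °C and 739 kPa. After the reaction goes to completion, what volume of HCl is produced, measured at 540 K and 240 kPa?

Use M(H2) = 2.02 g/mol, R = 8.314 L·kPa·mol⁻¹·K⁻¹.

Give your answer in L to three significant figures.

226 L

n(H2) = 12.2 / 2.02 = 6.040 mol
n(Cl2) = PV/RT = (739 × 103) / (8.314 × 700.15) = 13.08 mol
For 6.040 mol H2, stoichiometry requires (1/1) × 6.040 = 6.040 mol Cl2; 13.08 mol is available, so H2 is limiting.
n(HCl) = (2/1) × 6.040 = 12.08 mol
V(HCl) = nRT/P = 12.08 × 8.314 × 540 / 240 = 226.0 L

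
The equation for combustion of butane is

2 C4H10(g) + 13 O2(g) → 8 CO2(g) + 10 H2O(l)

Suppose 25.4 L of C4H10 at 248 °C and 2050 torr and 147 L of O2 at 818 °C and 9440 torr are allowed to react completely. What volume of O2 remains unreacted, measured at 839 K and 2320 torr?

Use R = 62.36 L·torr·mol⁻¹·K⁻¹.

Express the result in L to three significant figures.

225 L

n(C4H10) = PV/RT = (2050 × 25.4) / (62.36 × 521.15) = 1.602 mol
n(O2) = PV/RT = (9440 × 147) / (62.36 × 1091.15) = 20.39 mol
For 1.602 mol C4H10, stoichiometry requires (13/2) × 1.602 = 10.41 mol O2; 20.39 mol is available, so C4H10 is limiting.
n(O2) consumed = (13/2) × 1.602 = 10.41 mol; remaining = 20.39 − 10.41 = 9.980 mol
V(O2) = nRT/P = 9.980 × 62.36 × 839 / 2320 = 225.1 L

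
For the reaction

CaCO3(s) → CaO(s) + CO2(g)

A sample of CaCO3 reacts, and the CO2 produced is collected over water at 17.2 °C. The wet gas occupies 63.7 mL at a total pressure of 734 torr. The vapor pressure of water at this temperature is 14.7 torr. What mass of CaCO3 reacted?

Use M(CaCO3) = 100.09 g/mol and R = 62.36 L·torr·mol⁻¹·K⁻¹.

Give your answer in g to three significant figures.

P(CO2) = 734 − 14.7 = 719.3 torr
n(CO2) = PV/RT = (719.3 × 0.06370) / (62.36 × 290.35) = 0.002531 mol
n(CaCO3) = (1/1) × 0.002531 = 0.002531 mol
m(CaCO3) = 0.002531 × 100.09 = 0.2533 g

0.253 g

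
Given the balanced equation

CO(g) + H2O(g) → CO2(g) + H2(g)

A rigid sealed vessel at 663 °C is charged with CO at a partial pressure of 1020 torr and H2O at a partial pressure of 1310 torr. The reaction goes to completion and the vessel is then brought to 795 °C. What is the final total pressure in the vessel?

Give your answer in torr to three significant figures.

At constant V, partial pressures at 663 °C are proportional to moles, so apply stoichiometry directly to pressures.
P(H2O) required for 1020 torr of CO = (1/1) × 1020 = 1020 torr; available 1310 torr, so CO is limiting.
P(H2O) remaining = 1310 − (1/1) × 1020 = 290.0 torr
P(gaseous products) = (1+1)/1 × 1020 = 2040 torr
P_total at 663 °C = 290.0 + 2040 = 2330 torr
Scaling to 795 °C: P = 2330 × 1068.15/936.15 = 2659 torr

2660 torr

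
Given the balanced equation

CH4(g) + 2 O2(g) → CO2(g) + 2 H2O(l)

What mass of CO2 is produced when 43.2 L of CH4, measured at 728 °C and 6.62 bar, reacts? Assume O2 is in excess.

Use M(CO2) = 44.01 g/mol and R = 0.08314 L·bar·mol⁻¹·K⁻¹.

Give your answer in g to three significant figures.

n(CH4) = PV/RT = (6.62 × 43.2) / (0.08314 × 1001.15) = 3.436 mol
n(CO2) = (1/1) × 3.436 = 3.436 mol
m(CO2) = 3.436 × 44.01 = 151.2 g

151 g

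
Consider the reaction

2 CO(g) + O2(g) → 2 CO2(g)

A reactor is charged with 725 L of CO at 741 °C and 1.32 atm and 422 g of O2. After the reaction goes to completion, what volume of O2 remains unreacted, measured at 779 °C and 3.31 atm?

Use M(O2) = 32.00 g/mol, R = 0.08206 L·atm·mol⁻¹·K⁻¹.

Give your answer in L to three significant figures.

194 L

n(CO) = PV/RT = (1.32 × 725) / (0.08206 × 1014.15) = 11.50 mol
n(O2) = 422 / 32.00 = 13.19 mol
For 11.50 mol CO, stoichiometry requires (1/2) × 11.50 = 5.750 mol O2; 13.19 mol is available, so CO is limiting.
n(O2) consumed = (1/2) × 11.50 = 5.750 mol; remaining = 13.19 − 5.750 = 7.440 mol
V(O2) = nRT/P = 7.440 × 0.08206 × 1052.15 / 3.31 = 194.1 L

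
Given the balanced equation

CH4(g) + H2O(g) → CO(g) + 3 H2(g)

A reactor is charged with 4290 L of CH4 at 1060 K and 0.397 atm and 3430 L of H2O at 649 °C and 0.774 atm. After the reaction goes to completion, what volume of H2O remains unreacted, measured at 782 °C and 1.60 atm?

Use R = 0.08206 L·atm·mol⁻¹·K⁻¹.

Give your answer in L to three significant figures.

839 L

n(CH4) = PV/RT = (0.397 × 4290) / (0.08206 × 1060) = 19.58 mol
n(H2O) = PV/RT = (0.774 × 3430) / (0.08206 × 922.15) = 35.08 mol
For 19.58 mol CH4, stoichiometry requires (1/1) × 19.58 = 19.58 mol H2O; 35.08 mol is available, so CH4 is limiting.
n(H2O) consumed = (1/1) × 19.58 = 19.58 mol; remaining = 35.08 − 19.58 = 15.50 mol
V(H2O) = nRT/P = 15.50 × 0.08206 × 1055.15 / 1.60 = 838.8 L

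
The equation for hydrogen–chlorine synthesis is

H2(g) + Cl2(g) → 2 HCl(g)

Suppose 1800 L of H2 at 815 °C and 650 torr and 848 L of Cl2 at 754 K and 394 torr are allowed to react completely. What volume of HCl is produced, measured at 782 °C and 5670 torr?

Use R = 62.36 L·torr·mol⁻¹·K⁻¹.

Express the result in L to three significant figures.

165 L

n(H2) = PV/RT = (650 × 1800) / (62.36 × 1088.15) = 17.24 mol
n(Cl2) = PV/RT = (394 × 848) / (62.36 × 754) = 7.106 mol
For 17.24 mol H2, stoichiometry requires (1/1) × 17.24 = 17.24 mol Cl2; 7.106 mol is available, so Cl2 is limiting.
n(HCl) = (2/1) × 7.106 = 14.21 mol
V(HCl) = nRT/P = 14.21 × 62.36 × 1055.15 / 5670 = 164.9 L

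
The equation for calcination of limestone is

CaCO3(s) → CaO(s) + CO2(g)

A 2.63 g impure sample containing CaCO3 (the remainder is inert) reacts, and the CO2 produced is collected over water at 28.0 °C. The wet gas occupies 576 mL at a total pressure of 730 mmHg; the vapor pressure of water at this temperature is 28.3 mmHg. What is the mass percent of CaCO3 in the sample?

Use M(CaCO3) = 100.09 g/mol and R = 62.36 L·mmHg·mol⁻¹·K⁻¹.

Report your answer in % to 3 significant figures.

P(CO2) = 730 − 28.3 = 701.7 mmHg
n(CO2) = PV/RT = (701.7 × 0.5760) / (62.36 × 301.15) = 0.02152 mol
n(CaCO3) = (1/1) × 0.02152 = 0.02152 mol
m(CaCO3) = 0.02152 × 100.09 = 2.154 g
%CaCO3 = 2.154 / 2.63 × 100 = 81.90%

81.9 %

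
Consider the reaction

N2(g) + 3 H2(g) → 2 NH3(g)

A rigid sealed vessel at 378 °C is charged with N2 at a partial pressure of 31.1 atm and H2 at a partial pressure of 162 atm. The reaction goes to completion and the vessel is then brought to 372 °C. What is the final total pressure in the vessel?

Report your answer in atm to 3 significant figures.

At constant V, partial pressures at 378 °C are proportional to moles, so apply stoichiometry directly to pressures.
P(H2) required for 31.1 atm of N2 = (3/1) × 31.1 = 93.30 atm; available 162 atm, so N2 is limiting.
P(H2) remaining = 162 − (3/1) × 31.1 = 68.70 atm
P(gaseous products) = (2)/1 × 31.1 = 62.20 atm
P_total at 378 °C = 68.70 + 62.20 = 130.9 atm
Scaling to 372 °C: P = 130.9 × 645.15/651.15 = 129.7 atm

130 atm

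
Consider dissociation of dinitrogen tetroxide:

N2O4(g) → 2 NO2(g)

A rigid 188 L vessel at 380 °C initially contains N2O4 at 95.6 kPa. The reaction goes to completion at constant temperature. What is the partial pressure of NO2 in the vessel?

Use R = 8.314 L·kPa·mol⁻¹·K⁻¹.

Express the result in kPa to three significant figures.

n(N2O4)₀ = PV/RT = (95.6 × 188) / (8.314 × 653.15) = 3.310 mol
n(NO2) = (2/1) × 3.310 = 6.620 mol
P(NO2) = nRT/V = 6.620 × 8.314 × 653.15 / 188 = 191.2 kPa

191 kPa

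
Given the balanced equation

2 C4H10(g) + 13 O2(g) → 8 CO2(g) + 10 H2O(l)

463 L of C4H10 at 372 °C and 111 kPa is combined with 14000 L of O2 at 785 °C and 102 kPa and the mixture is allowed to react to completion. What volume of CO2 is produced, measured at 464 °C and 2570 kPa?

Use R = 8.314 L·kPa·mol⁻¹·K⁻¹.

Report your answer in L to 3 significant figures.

91.4 L

n(C4H10) = PV/RT = (111 × 463) / (8.314 × 645.15) = 9.581 mol
n(O2) = PV/RT = (102 × 14000) / (8.314 × 1058.15) = 162.3 mol
For 9.581 mol C4H10, stoichiometry requires (13/2) × 9.581 = 62.28 mol O2; 162.3 mol is available, so C4H10 is limiting.
n(CO2) = (8/2) × 9.581 = 38.32 mol
V(CO2) = nRT/P = 38.32 × 8.314 × 737.15 / 2570 = 91.38 L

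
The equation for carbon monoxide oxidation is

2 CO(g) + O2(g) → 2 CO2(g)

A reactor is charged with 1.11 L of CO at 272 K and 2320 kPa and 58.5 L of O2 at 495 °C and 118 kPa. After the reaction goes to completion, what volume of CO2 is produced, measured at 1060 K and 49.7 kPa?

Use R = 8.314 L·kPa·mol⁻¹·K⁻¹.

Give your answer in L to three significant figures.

202 L

n(CO) = PV/RT = (2320 × 1.11) / (8.314 × 272) = 1.139 mol
n(O2) = PV/RT = (118 × 58.5) / (8.314 × 768.15) = 1.081 mol
For 1.139 mol CO, stoichiometry requires (1/2) × 1.139 = 0.5695 mol O2; 1.081 mol is available, so CO is limiting.
n(CO2) = (2/2) × 1.139 = 1.139 mol
V(CO2) = nRT/P = 1.139 × 8.314 × 1060 / 49.7 = 202.0 L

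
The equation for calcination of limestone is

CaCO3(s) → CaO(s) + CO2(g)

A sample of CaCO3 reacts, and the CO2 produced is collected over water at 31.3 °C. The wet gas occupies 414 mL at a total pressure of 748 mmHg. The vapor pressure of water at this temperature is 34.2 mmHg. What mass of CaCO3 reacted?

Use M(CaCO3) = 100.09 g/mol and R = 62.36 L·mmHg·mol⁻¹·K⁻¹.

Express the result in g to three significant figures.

P(CO2) = 748 − 34.2 = 713.8 mmHg
n(CO2) = PV/RT = (713.8 × 0.4140) / (62.36 × 304.45) = 0.01557 mol
n(CaCO3) = (1/1) × 0.01557 = 0.01557 mol
m(CaCO3) = 0.01557 × 100.09 = 1.558 g

1.56 g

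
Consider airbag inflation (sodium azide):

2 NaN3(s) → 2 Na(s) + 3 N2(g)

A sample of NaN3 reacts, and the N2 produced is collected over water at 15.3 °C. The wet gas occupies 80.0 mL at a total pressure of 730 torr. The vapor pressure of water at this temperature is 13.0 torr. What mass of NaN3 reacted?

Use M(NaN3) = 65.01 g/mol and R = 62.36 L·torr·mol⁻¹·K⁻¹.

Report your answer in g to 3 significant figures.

P(N2) = 730 − 13.0 = 717.0 torr
n(N2) = PV/RT = (717.0 × 0.08000) / (62.36 × 288.45) = 0.003189 mol
n(NaN3) = (2/3) × 0.003189 = 0.002126 mol
m(NaN3) = 0.002126 × 65.01 = 0.1382 g

0.138 g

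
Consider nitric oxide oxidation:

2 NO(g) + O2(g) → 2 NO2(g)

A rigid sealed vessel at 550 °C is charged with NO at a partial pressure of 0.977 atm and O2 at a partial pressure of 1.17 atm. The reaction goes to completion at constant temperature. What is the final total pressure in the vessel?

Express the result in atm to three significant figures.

1.66 atm

At constant V, partial pressures at 550 °C are proportional to moles, so apply stoichiometry directly to pressures.
P(O2) required for 0.977 atm of NO = (1/2) × 0.977 = 0.4885 atm; available 1.17 atm, so NO is limiting.
P(O2) remaining = 1.17 − (1/2) × 0.977 = 0.6815 atm
P(gaseous products) = (2)/2 × 0.977 = 0.9770 atm
P_total at 550 °C = 0.6815 + 0.9770 = 1.659 atm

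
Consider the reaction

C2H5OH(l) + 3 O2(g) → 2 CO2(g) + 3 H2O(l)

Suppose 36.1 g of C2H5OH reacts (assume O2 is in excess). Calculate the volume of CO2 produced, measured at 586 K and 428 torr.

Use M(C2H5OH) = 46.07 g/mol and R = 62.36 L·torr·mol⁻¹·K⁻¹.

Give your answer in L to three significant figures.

n(C2H5OH) = 36.10 / 46.07 = 0.7836 mol
n(CO2) = (2/1) × 0.7836 = 1.567 mol
V = nRT/P = 1.567 × 62.36 × 586 / 428 = 133.8 L

134 L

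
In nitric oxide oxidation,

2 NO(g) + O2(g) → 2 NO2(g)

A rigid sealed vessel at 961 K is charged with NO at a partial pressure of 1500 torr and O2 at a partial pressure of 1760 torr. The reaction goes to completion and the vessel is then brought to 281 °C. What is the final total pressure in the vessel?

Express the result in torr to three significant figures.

1450 torr

At constant V, partial pressures at 961 K are proportional to moles, so apply stoichiometry directly to pressures.
P(O2) required for 1500 torr of NO = (1/2) × 1500 = 750.0 torr; available 1760 torr, so NO is limiting.
P(O2) remaining = 1760 − (1/2) × 1500 = 1010 torr
P(gaseous products) = (2)/2 × 1500 = 1500 torr
P_total at 961 K = 1010 + 1500 = 2510 torr
Scaling to 281 °C: P = 2510 × 554.15/961 = 1447 torr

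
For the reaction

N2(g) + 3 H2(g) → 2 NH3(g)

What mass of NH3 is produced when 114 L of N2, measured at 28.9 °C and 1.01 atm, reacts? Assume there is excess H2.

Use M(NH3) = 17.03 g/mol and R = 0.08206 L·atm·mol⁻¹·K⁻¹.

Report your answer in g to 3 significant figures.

n(N2) = PV/RT = (1.01 × 114) / (0.08206 × 302.05) = 4.645 mol
n(NH3) = (2/1) × 4.645 = 9.290 mol
m(NH3) = 9.290 × 17.03 = 158.2 g

158 g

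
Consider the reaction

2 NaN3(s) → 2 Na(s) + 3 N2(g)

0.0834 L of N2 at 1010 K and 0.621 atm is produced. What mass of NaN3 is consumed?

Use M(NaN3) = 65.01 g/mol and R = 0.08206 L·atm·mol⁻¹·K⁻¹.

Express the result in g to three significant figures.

0.0271 g

n(N2) = PV/RT = (0.621 × 0.0834) / (0.08206 × 1010) = 0.0006249 mol
n(NaN3) = (2/3) × 0.0006249 = 0.0004166 mol
m(NaN3) = 0.0004166 × 65.01 = 0.02708 g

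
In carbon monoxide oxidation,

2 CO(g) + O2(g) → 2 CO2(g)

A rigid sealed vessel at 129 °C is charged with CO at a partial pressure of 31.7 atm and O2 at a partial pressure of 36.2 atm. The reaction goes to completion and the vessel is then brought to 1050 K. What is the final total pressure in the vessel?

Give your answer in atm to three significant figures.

At constant V, partial pressures at 129 °C are proportional to moles, so apply stoichiometry directly to pressures.
P(O2) required for 31.7 atm of CO = (1/2) × 31.7 = 15.85 atm; available 36.2 atm, so CO is limiting.
P(O2) remaining = 36.2 − (1/2) × 31.7 = 20.35 atm
P(gaseous products) = (2)/2 × 31.7 = 31.70 atm
P_total at 129 °C = 20.35 + 31.70 = 52.05 atm
Scaling to 1050 K: P = 52.05 × 1050/402.15 = 135.9 atm

136 atm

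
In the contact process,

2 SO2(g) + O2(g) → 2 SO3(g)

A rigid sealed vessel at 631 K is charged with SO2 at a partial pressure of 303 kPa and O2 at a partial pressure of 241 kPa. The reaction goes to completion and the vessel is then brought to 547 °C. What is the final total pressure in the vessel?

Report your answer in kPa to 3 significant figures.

510 kPa

With V and T fixed, P_i ∝ n_i, so the mole ratios apply directly to partial pressures at 631 K.
P(O2) required for 303 kPa of SO2 = (1/2) × 303 = 151.5 kPa; available 241 kPa, so SO2 is limiting.
P(O2) remaining = 241 − (1/2) × 303 = 89.50 kPa
P(gaseous products) = (2)/2 × 303 = 303.0 kPa
P_total at 631 K = 89.50 + 303.0 = 392.5 kPa
Scaling to 547 °C: P = 392.5 × 820.15/631 = 510.2 kPa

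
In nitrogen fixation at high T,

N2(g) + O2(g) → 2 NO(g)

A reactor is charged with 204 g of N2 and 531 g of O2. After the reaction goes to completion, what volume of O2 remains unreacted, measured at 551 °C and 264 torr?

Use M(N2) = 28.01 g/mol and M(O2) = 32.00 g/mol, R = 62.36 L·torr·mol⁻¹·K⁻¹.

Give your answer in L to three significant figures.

n(N2) = 204 / 28.01 = 7.283 mol
n(O2) = 531 / 32.00 = 16.59 mol
For 7.283 mol N2, stoichiometry requires (1/1) × 7.283 = 7.283 mol O2; 16.59 mol is available, so N2 is limiting.
n(O2) consumed = (1/1) × 7.283 = 7.283 mol; remaining = 16.59 − 7.283 = 9.307 mol
V(O2) = nRT/P = 9.307 × 62.36 × 824.15 / 264 = 1812 L

1810 L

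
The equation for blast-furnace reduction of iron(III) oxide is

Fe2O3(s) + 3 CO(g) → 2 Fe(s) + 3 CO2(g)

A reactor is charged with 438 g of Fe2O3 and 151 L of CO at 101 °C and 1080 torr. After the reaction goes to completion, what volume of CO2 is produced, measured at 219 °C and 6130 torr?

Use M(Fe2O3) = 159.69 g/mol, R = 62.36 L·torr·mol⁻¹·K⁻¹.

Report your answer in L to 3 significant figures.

n(Fe2O3) = 438 / 159.69 = 2.743 mol
n(CO) = PV/RT = (1080 × 151) / (62.36 × 374.15) = 6.990 mol
For 2.743 mol Fe2O3, stoichiometry requires (3/1) × 2.743 = 8.229 mol CO; 6.990 mol is available, so CO is limiting.
n(CO2) = (3/3) × 6.990 = 6.990 mol
V(CO2) = nRT/P = 6.990 × 62.36 × 492.15 / 6130 = 35.00 L

35.0 L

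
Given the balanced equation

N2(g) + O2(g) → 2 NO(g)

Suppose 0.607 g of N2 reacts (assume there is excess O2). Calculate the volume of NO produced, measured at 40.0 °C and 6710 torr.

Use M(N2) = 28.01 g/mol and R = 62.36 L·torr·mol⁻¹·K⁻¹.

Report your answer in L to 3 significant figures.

n(N2) = 0.6070 / 28.01 = 0.02167 mol
n(NO) = (2/1) × 0.02167 = 0.04334 mol
V = nRT/P = 0.04334 × 62.36 × 313.15 / 6710 = 0.1261 L

0.126 L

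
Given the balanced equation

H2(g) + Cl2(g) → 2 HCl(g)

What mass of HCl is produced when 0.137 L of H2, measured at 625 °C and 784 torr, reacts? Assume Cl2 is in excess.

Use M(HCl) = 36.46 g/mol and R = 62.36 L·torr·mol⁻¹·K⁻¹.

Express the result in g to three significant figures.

n(H2) = PV/RT = (784 × 0.137) / (62.36 × 898.15) = 0.001918 mol
n(HCl) = (2/1) × 0.001918 = 0.003836 mol
m(HCl) = 0.003836 × 36.46 = 0.1399 g

0.140 g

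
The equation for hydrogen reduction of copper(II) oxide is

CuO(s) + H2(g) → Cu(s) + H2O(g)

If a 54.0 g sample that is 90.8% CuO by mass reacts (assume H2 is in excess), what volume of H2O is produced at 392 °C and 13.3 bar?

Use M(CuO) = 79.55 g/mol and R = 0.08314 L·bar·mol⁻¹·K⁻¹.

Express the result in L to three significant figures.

mass of CuO = 54.0 × 90.8/100 = 49.03 g
n(CuO) = 49.03 / 79.55 = 0.6163 mol
n(H2O) = (1/1) × 0.6163 = 0.6163 mol
V = nRT/P = 0.6163 × 0.08314 × 665.15 / 13.3 = 2.563 L

2.56 L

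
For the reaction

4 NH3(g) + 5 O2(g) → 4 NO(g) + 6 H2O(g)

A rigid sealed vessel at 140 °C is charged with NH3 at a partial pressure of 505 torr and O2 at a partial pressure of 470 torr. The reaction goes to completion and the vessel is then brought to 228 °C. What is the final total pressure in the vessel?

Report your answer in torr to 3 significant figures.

At constant V, partial pressures at 140 °C are proportional to moles, so apply stoichiometry directly to pressures.
P(O2) required for 505 torr of NH3 = (5/4) × 505 = 631.2 torr; available 470 torr, so O2 is limiting.
P(NH3) remaining = 505 − (4/5) × 470 = 129.0 torr
P(gaseous products) = (4+6)/5 × 470 = 940.0 torr
P_total at 140 °C = 129.0 + 940.0 = 1069 torr
Scaling to 228 °C: P = 1069 × 501.15/413.15 = 1297 torr

1300 torr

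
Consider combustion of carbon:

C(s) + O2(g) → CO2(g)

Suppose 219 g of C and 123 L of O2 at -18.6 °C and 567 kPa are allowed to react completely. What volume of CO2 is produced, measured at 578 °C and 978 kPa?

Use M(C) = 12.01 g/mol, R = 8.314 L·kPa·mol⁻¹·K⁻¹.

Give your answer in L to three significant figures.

n(C) = 219 / 12.01 = 18.23 mol
n(O2) = PV/RT = (567 × 123) / (8.314 × 254.55) = 32.95 mol
For 18.23 mol C, stoichiometry requires (1/1) × 18.23 = 18.23 mol O2; 32.95 mol is available, so C is limiting.
n(CO2) = (1/1) × 18.23 = 18.23 mol
V(CO2) = nRT/P = 18.23 × 8.314 × 851.15 / 978 = 131.9 L

132 L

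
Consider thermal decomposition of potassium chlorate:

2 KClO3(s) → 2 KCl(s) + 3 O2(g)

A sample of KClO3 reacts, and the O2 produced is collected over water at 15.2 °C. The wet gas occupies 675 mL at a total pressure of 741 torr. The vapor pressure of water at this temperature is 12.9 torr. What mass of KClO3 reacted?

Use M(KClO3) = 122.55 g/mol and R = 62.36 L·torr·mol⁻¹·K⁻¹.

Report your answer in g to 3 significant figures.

2.23 g

P(O2) = 741 − 12.9 = 728.1 torr
n(O2) = PV/RT = (728.1 × 0.6750) / (62.36 × 288.35) = 0.02733 mol
n(KClO3) = (2/3) × 0.02733 = 0.01822 mol
m(KClO3) = 0.01822 × 122.55 = 2.233 g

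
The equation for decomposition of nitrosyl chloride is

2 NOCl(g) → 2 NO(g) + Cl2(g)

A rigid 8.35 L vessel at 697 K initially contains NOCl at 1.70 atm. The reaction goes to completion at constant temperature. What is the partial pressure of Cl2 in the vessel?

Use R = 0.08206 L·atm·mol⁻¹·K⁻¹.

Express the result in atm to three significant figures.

n(NOCl)₀ = PV/RT = (1.70 × 8.35) / (0.08206 × 697) = 0.2482 mol
n(Cl2) = (1/2) × 0.2482 = 0.1241 mol
P(Cl2) = nRT/V = 0.1241 × 0.08206 × 697 / 8.35 = 0.8501 atm

0.850 atm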